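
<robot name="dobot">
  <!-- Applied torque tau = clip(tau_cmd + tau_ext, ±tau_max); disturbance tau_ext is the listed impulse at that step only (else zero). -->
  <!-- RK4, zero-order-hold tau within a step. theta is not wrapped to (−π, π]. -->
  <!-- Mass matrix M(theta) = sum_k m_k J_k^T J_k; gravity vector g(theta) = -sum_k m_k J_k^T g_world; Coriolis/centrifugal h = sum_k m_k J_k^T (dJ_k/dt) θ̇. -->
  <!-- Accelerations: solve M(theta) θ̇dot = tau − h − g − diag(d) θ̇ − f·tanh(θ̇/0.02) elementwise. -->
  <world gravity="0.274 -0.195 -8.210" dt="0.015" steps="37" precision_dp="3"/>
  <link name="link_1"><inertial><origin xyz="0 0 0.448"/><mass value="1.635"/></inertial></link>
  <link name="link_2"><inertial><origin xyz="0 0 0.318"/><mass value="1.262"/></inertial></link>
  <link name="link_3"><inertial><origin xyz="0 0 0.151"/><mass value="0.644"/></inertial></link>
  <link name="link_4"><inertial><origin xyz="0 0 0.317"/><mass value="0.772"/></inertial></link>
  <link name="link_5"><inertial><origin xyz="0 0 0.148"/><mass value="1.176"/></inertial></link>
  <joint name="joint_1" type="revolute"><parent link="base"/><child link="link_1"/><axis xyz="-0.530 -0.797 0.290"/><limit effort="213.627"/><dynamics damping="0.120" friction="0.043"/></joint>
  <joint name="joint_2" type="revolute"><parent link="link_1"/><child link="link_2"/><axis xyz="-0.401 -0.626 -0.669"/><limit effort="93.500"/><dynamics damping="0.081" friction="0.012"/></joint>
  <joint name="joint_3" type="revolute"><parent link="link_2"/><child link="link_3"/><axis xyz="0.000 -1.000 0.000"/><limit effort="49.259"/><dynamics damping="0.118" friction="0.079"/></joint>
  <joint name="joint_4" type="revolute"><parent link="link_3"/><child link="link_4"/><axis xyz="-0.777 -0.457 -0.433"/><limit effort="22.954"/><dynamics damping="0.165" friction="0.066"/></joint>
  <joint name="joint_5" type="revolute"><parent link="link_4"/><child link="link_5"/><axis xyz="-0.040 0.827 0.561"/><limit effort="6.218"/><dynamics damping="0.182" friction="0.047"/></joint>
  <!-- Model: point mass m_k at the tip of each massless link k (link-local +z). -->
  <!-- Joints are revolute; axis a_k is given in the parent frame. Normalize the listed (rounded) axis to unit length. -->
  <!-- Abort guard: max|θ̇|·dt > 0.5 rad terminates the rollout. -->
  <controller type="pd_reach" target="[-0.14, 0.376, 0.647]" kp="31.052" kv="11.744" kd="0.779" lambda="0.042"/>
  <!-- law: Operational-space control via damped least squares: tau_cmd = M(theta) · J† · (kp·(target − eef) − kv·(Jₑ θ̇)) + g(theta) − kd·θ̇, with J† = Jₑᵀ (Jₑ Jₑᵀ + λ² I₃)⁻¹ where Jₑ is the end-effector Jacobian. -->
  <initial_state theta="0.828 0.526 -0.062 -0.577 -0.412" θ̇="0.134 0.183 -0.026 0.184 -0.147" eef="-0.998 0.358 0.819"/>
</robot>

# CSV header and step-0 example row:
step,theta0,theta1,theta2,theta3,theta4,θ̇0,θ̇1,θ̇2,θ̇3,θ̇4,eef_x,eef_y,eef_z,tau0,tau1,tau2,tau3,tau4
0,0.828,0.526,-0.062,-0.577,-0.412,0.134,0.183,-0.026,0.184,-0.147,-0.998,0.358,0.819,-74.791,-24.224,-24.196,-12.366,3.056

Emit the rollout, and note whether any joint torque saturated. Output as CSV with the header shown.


step,theta0,theta1,theta2,theta3,theta4,θ̇0,θ̇1,θ̇2,θ̇3,θ̇4,eef_x,eef_y,eef_z,tau0,tau1,tau2,tau3,tau4
1,0.825,0.548,-0.072,-0.586,-0.414,-0.524,2.664,-1.319,-1.302,-0.128,-0.998,0.360,0.815,-68.776,-23.952,-20.197,-9.545,2.661
2,0.814,0.598,-0.097,-0.610,-0.414,-0.923,3.942,-2.016,-1.891,0.075,-0.994,0.361,0.812,-65.340,-23.025,-17.364,-7.831,2.210
3,0.798,0.662,-0.130,-0.640,-0.413,-1.198,4.613,-2.424,-2.032,0.033,-0.986,0.363,0.809,-64.236,-22.289,-15.432,-6.748,2.036
4,0.778,0.734,-0.168,-0.670,-0.411,-1.440,4.988,-2.523,-2.011,0.260,-0.976,0.365,0.807,-63.610,-21.379,-13.949,-5.849,1.681
5,0.755,0.811,-0.205,-0.700,-0.408,-1.669,5.187,-2.466,-1.955,0.099,-0.965,0.366,0.805,-63.343,-20.646,-12.890,-5.100,1.680
6,0.728,0.889,-0.240,-0.729,-0.405,-1.906,5.268,-2.125,-1.976,0.283,-0.952,0.368,0.804,-61.587,-19.464,-11.895,-4.267,1.399
7,0.698,0.968,-0.269,-0.759,-0.403,-2.125,5.245,-1.716,-2.059,0.019,-0.938,0.370,0.802,-58.923,-18.377,-11.072,-3.536,1.501
8,0.664,1.046,-0.290,-0.791,-0.402,-2.323,5.136,-1.137,-2.235,0.109,-0.922,0.371,0.801,-54.283,-16.895,-10.164,-2.766,1.302
9,0.628,1.122,-0.304,-0.826,-0.402,-2.469,4.965,-0.648,-2.402,-0.121,-0.905,0.373,0.800,-48.783,-15.602,-9.308,-2.194,1.372
10,0.591,1.195,-0.310,-0.863,-0.403,-2.561,4.758,-0.196,-2.547,-0.094,-0.887,0.376,0.799,-42.251,-14.216,-8.380,-1.716,1.226
11,0.552,1.264,-0.311,-0.901,-0.406,-2.587,4.554,0.013,-2.571,-0.286,-0.868,0.379,0.798,-35.826,-13.163,-7.490,-1.487,1.271
12,0.513,1.331,-0.310,-0.939,-0.409,-2.561,4.380,0.053,-2.488,-0.251,-0.847,0.382,0.797,-29.484,-12.187,-6.552,-1.370,1.134
13,0.476,1.396,-0.310,-0.976,-0.413,-2.501,4.212,-0.011,-2.343,-0.274,-0.825,0.386,0.797,-24.278,-11.537,-5.801,-1.351,1.070
14,0.439,1.458,-0.310,-1.010,-0.416,-2.426,4.035,-0.041,-2.210,-0.182,-0.803,0.390,0.796,-20.054,-11.049,-5.239,-1.316,0.933
15,0.403,1.517,-0.311,-1.042,-0.419,-2.343,3.850,-0.067,-2.084,-0.188,-0.780,0.395,0.796,-16.896,-10.809,-4.881,-1.302,0.901
16,0.368,1.573,-0.312,-1.073,-0.422,-2.253,3.679,-0.107,-1.952,-0.149,-0.757,0.399,0.797,-14.306,-10.652,-4.590,-1.289,0.842
17,0.335,1.627,-0.314,-1.101,-0.424,-2.162,3.514,-0.148,-1.826,-0.141,-0.735,0.403,0.797,-12.303,-10.599,-4.383,-1.276,0.821
18,0.303,1.678,-0.316,-1.127,-0.426,-2.073,3.352,-0.164,-1.719,-0.113,-0.712,0.407,0.796,-10.689,-10.581,-4.233,-1.240,0.790
19,0.273,1.727,-0.319,-1.153,-0.427,-1.985,3.198,-0.184,-1.617,-0.112,-0.689,0.411,0.796,-9.416,-10.611,-4.120,-1.206,0.788
20,0.244,1.774,-0.321,-1.176,-0.429,-1.900,3.049,-0.189,-1.529,-0.094,-0.667,0.415,0.796,-8.350,-10.641,-4.028,-1.156,0.773
21,0.216,1.819,-0.324,-1.198,-0.430,-1.817,2.909,-0.199,-1.444,-0.094,-0.646,0.418,0.795,-7.487,-10.691,-3.950,-1.109,0.777
22,0.189,1.862,-0.327,-1.220,-0.431,-1.738,2.775,-0.200,-1.369,-0.082,-0.625,0.421,0.795,-6.745,-10.731,-3.879,-1.051,0.772
23,0.164,1.902,-0.330,-1.240,-0.433,-1.662,2.649,-0.205,-1.296,-0.081,-0.604,0.424,0.794,-6.128,-10.775,-3.811,-0.997,0.777
24,0.140,1.941,-0.333,-1.258,-0.434,-1.589,2.528,-0.205,-1.231,-0.073,-0.584,0.426,0.793,-5.587,-10.807,-3.745,-0.938,0.777
25,0.116,1.978,-0.336,-1.276,-0.435,-1.519,2.415,-0.207,-1.169,-0.071,-0.565,0.428,0.791,-5.125,-10.836,-3.680,-0.881,0.783
26,0.094,2.013,-0.339,-1.294,-0.436,-1.451,2.307,-0.207,-1.113,-0.066,-0.546,0.430,0.790,-4.715,-10.856,-3.613,-0.822,0.785
27,0.073,2.047,-0.342,-1.310,-0.437,-1.387,2.204,-0.207,-1.059,-0.063,-0.528,0.432,0.788,-4.357,-10.869,-3.546,-0.766,0.790
28,0.052,2.080,-0.346,-1.325,-0.438,-1.325,2.107,-0.207,-1.009,-0.059,-0.510,0.433,0.787,-4.035,-10.874,-3.478,-0.711,0.793
29,0.033,2.110,-0.349,-1.340,-0.438,-1.266,2.015,-0.206,-0.963,-0.057,-0.494,0.434,0.785,-3.749,-10.874,-3.410,-0.657,0.798
30,0.014,2.140,-0.352,-1.354,-0.439,-1.210,1.927,-0.206,-0.919,-0.053,-0.477,0.435,0.783,-3.491,-10.866,-3.341,-0.606,0.801
31,-0.003,2.168,-0.355,-1.368,-0.440,-1.156,1.844,-0.204,-0.878,-0.051,-0.462,0.436,0.781,-3.257,-10.854,-3.272,-0.556,0.805
32,-0.020,2.195,-0.358,-1.381,-0.441,-1.104,1.765,-0.204,-0.839,-0.048,-0.447,0.436,0.779,-3.044,-10.836,-3.202,-0.509,0.809
33,-0.036,2.221,-0.361,-1.393,-0.441,-1.055,1.690,-0.202,-0.803,-0.046,-0.432,0.436,0.777,-2.850,-10.814,-3.134,-0.464,0.813
34,-0.052,2.246,-0.364,-1.405,-0.442,-1.007,1.618,-0.201,-0.769,-0.043,-0.418,0.437,0.774,-2.671,-10.787,-3.065,-0.422,0.815
35,-0.067,2.270,-0.367,-1.416,-0.443,-0.962,1.550,-0.199,-0.737,-0.041,-0.405,0.437,0.772,-2.507,-10.758,-2.998,-0.382,0.819
36,-0.081,2.293,-0.370,-1.427,-0.443,-0.918,1.486,-0.198,-0.706,-0.038,-0.392,0.436,0.770,-2.356,-10.726,-2.930,-0.345,0.822
37,-0.094,2.314,-0.372,-1.438,-0.444,-0.877,1.423,-0.196,-0.678,-0.037,-0.380,0.436,0.767,,,,,
# any joint saturated: no


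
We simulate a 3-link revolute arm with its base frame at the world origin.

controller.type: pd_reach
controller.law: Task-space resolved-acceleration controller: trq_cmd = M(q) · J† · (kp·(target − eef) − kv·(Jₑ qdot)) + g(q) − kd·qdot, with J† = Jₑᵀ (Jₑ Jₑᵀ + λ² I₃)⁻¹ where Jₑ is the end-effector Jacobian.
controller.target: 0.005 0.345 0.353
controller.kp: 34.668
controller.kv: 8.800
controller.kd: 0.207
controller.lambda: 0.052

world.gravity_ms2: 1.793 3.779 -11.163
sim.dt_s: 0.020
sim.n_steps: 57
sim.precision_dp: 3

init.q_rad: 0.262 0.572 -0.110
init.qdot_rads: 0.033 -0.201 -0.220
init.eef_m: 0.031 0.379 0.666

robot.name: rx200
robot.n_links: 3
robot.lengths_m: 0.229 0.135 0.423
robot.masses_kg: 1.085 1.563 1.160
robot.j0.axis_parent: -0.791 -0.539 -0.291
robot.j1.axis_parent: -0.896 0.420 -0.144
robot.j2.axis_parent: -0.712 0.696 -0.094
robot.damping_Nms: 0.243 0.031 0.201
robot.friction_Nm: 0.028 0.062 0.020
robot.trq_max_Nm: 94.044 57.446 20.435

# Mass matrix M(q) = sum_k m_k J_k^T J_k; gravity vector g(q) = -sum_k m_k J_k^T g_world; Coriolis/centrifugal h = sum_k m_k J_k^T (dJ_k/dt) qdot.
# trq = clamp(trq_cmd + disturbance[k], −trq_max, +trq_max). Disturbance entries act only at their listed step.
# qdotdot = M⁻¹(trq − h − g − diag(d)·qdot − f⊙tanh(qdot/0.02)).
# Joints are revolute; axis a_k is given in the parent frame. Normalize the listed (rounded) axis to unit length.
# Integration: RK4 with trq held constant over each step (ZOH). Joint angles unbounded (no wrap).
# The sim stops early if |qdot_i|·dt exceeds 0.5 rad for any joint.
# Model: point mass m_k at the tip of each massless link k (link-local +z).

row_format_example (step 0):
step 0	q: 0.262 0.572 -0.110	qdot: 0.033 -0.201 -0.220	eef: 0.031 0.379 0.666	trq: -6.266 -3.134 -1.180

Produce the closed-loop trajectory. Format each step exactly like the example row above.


step 1	q: 0.262 0.576 -0.121	qdot: -0.067 0.526 -0.830	eef: 0.029 0.378 0.667	trq: -7.020 -3.987 -1.481
step 2	q: 0.260 0.590 -0.140	qdot: -0.109 0.937 -1.089	eef: 0.027 0.378 0.666	trq: -7.651 -4.708 -1.842
step 3	q: 0.257 0.612 -0.163	qdot: -0.136 1.224 -1.232	eef: 0.027 0.380 0.665	trq: -8.184 -5.340 -2.196
step 4	q: 0.254 0.639 -0.189	qdot: -0.162 1.451 -1.332	eef: 0.027 0.383 0.662	trq: -8.629 -5.900 -2.526
step 5	q: 0.251 0.670 -0.216	qdot: -0.188 1.641 -1.414	eef: 0.028 0.387 0.658	trq: -8.995 -6.401 -2.828
step 6	q: 0.247 0.704 -0.245	qdot: -0.217 1.805 -1.487	eef: 0.030 0.391 0.653	trq: -9.287 -6.851 -3.104
step 7	q: 0.242 0.741 -0.276	qdot: -0.247 1.946 -1.553	eef: 0.032 0.395 0.648	trq: -9.509 -7.256 -3.356
step 8	q: 0.237 0.782 -0.307	qdot: -0.277 2.065 -1.610	eef: 0.035 0.400 0.642	trq: -9.670 -7.621 -3.586
step 9	q: 0.231 0.824 -0.340	qdot: -0.306 2.164 -1.658	eef: 0.038 0.405 0.635	trq: -9.774 -7.947 -3.798
step 10	q: 0.225 0.868 -0.374	qdot: -0.334 2.244 -1.696	eef: 0.042 0.409 0.628	trq: -9.829 -8.239 -3.993
step 11	q: 0.218 0.913 -0.408	qdot: -0.359 2.306 -1.725	eef: 0.045 0.414 0.621	trq: -9.843 -8.498 -4.172
step 12	q: 0.210 0.960 -0.442	qdot: -0.381 2.351 -1.744	eef: 0.049 0.418 0.613	trq: -9.821 -8.726 -4.337
step 13	q: 0.203 1.007 -0.477	qdot: -0.401 2.381 -1.755	eef: 0.053 0.422 0.605	trq: -9.771 -8.923 -4.487
step 14	q: 0.195 1.055 -0.513	qdot: -0.417 2.397 -1.759	eef: 0.056 0.425 0.597	trq: -9.698 -9.092 -4.624
step 15	q: 0.186 1.103 -0.548	qdot: -0.430 2.402 -1.756	eef: 0.060 0.429 0.589	trq: -9.607 -9.235 -4.749
step 16	q: 0.177 1.151 -0.583	qdot: -0.439 2.397 -1.749	eef: 0.064 0.432 0.581	trq: -9.502 -9.351 -4.862
step 17	q: 0.169 1.199 -0.618	qdot: -0.446 2.383 -1.737	eef: 0.067 0.434 0.573	trq: -9.386 -9.444 -4.963
step 18	q: 0.160 1.246 -0.652	qdot: -0.450 2.362 -1.721	eef: 0.070 0.437 0.564	trq: -9.263 -9.515 -5.054
step 19	q: 0.151 1.293 -0.687	qdot: -0.450 2.335 -1.704	eef: 0.073 0.438 0.556	trq: -9.134 -9.565 -5.135
step 20	q: 0.142 1.339 -0.721	qdot: -0.449 2.302 -1.684	eef: 0.076 0.440 0.548	trq: -9.001 -9.596 -5.207
step 21	q: 0.133 1.385 -0.754	qdot: -0.445 2.266 -1.663	eef: 0.079 0.441 0.540	trq: -8.866 -9.610 -5.270
step 22	q: 0.124 1.430 -0.787	qdot: -0.438 2.225 -1.641	eef: 0.081 0.442 0.532	trq: -8.730 -9.608 -5.326
step 23	q: 0.115 1.474 -0.820	qdot: -0.430 2.182 -1.618	eef: 0.083 0.443 0.524	trq: -8.594 -9.592 -5.375
step 24	q: 0.107 1.517 -0.852	qdot: -0.420 2.137 -1.595	eef: 0.085 0.443 0.517	trq: -8.458 -9.562 -5.417
step 25	q: 0.098 1.560 -0.884	qdot: -0.408 2.090 -1.571	eef: 0.087 0.444 0.509	trq: -8.324 -9.522 -5.454
step 26	q: 0.090 1.601 -0.915	qdot: -0.394 2.041 -1.546	eef: 0.088 0.443 0.502	trq: -8.192 -9.471 -5.485
step 27	q: 0.083 1.641 -0.946	qdot: -0.379 1.991 -1.522	eef: 0.089 0.443 0.495	trq: -8.061 -9.412 -5.511
step 28	q: 0.075 1.681 -0.976	qdot: -0.363 1.940 -1.497	eef: 0.090 0.443 0.489	trq: -7.934 -9.344 -5.534
step 29	q: 0.068 1.719 -1.006	qdot: -0.346 1.888 -1.472	eef: 0.090 0.442 0.483	trq: -7.810 -9.269 -5.552
step 30	q: 0.061 1.756 -1.035	qdot: -0.328 1.836 -1.447	eef: 0.091 0.441 0.476	trq: -7.689 -9.189 -5.567
step 31	q: 0.055 1.793 -1.064	qdot: -0.309 1.784 -1.421	eef: 0.091 0.440 0.471	trq: -7.571 -9.104 -5.579
step 32	q: 0.049 1.828 -1.092	qdot: -0.289 1.732 -1.396	eef: 0.091 0.439 0.465	trq: -7.458 -9.014 -5.589
step 33	q: 0.044 1.862 -1.120	qdot: -0.269 1.680 -1.371	eef: 0.091 0.438 0.460	trq: -7.348 -8.921 -5.596
step 34	q: 0.038 1.895 -1.147	qdot: -0.249 1.628 -1.345	eef: 0.091 0.437 0.455	trq: -7.243 -8.826 -5.600
step 35	q: 0.034 1.927 -1.173	qdot: -0.229 1.576 -1.319	eef: 0.090 0.435 0.450	trq: -7.142 -8.728 -5.603
step 36	q: 0.029 1.958 -1.200	qdot: -0.208 1.525 -1.294	eef: 0.090 0.434 0.445	trq: -7.045 -8.628 -5.605
step 37	q: 0.025 1.988 -1.225	qdot: -0.188 1.475 -1.268	eef: 0.089 0.432 0.441	trq: -6.953 -8.528 -5.605
step 38	q: 0.022 2.017 -1.251	qdot: -0.167 1.425 -1.242	eef: 0.088 0.431 0.437	trq: -6.865 -8.427 -5.604
step 39	q: 0.019 2.046 -1.275	qdot: -0.147 1.376 -1.217	eef: 0.087 0.429 0.433	trq: -6.781 -8.325 -5.602
step 40	q: 0.016 2.073 -1.299	qdot: -0.127 1.328 -1.191	eef: 0.086 0.428 0.429	trq: -6.703 -8.224 -5.599
step 41	q: 0.014 2.099 -1.323	qdot: -0.108 1.281 -1.166	eef: 0.085 0.426 0.426	trq: -6.628 -8.123 -5.595
step 42	q: 0.012 2.124 -1.346	qdot: -0.089 1.235 -1.141	eef: 0.084 0.425 0.423	trq: -6.558 -8.023 -5.590
step 43	q: 0.010 2.148 -1.369	qdot: -0.071 1.191 -1.116	eef: 0.083 0.423 0.420	trq: -6.493 -7.924 -5.586
step 44	q: 0.009 2.172 -1.391	qdot: -0.053 1.147 -1.091	eef: 0.082 0.421 0.417	trq: -6.431 -7.826 -5.580
step 45	q: 0.008 2.194 -1.412	qdot: -0.036 1.104 -1.066	eef: 0.081 0.420 0.414	trq: -6.374 -7.730 -5.575
step 46	q: 0.007 2.216 -1.434	qdot: -0.020 1.063 -1.042	eef: 0.080 0.418 0.412	trq: -6.320 -7.635 -5.569
step 47	q: 0.007 2.237 -1.454	qdot: -0.006 1.024 -1.017	eef: 0.079 0.417 0.409	trq: -6.268 -7.542 -5.563
step 48	q: 0.007 2.257 -1.474	qdot: 0.006 0.986 -0.992	eef: 0.077 0.415 0.407	trq: -6.217 -7.450 -5.557
step 49	q: 0.007 2.277 -1.494	qdot: 0.016 0.949 -0.967	eef: 0.076 0.413 0.405	trq: -6.167 -7.361 -5.551
step 50	q: 0.008 2.295 -1.513	qdot: 0.025 0.914 -0.942	eef: 0.075 0.412 0.403	trq: -6.120 -7.273 -5.545
step 51	q: 0.008 2.313 -1.532	qdot: 0.034 0.881 -0.918	eef: 0.074 0.410 0.401	trq: -6.076 -7.188 -5.538
step 52	q: 0.009 2.331 -1.550	qdot: 0.043 0.848 -0.894	eef: 0.073 0.409 0.400	trq: -6.035 -7.105 -5.532
step 53	q: 0.010 2.347 -1.568	qdot: 0.052 0.817 -0.872	eef: 0.071 0.408 0.398	trq: -5.998 -7.024 -5.526
step 54	q: 0.011 2.363 -1.585	qdot: 0.061 0.787 -0.850	eef: 0.070 0.406 0.397	trq: -5.964 -6.945 -5.520
step 55	q: 0.012 2.379 -1.602	qdot: 0.069 0.758 -0.829	eef: 0.069 0.405 0.395	trq: -5.934 -6.868 -5.514
step 56	q: 0.014 2.394 -1.618	qdot: 0.077 0.730 -0.809	eef: 0.068 0.403 0.394	trq: -5.906 -6.793 -5.508
step 57	q: 0.016 2.408 -1.634	qdot: 0.085 0.703 -0.789	eef: 0.067 0.402 0.393


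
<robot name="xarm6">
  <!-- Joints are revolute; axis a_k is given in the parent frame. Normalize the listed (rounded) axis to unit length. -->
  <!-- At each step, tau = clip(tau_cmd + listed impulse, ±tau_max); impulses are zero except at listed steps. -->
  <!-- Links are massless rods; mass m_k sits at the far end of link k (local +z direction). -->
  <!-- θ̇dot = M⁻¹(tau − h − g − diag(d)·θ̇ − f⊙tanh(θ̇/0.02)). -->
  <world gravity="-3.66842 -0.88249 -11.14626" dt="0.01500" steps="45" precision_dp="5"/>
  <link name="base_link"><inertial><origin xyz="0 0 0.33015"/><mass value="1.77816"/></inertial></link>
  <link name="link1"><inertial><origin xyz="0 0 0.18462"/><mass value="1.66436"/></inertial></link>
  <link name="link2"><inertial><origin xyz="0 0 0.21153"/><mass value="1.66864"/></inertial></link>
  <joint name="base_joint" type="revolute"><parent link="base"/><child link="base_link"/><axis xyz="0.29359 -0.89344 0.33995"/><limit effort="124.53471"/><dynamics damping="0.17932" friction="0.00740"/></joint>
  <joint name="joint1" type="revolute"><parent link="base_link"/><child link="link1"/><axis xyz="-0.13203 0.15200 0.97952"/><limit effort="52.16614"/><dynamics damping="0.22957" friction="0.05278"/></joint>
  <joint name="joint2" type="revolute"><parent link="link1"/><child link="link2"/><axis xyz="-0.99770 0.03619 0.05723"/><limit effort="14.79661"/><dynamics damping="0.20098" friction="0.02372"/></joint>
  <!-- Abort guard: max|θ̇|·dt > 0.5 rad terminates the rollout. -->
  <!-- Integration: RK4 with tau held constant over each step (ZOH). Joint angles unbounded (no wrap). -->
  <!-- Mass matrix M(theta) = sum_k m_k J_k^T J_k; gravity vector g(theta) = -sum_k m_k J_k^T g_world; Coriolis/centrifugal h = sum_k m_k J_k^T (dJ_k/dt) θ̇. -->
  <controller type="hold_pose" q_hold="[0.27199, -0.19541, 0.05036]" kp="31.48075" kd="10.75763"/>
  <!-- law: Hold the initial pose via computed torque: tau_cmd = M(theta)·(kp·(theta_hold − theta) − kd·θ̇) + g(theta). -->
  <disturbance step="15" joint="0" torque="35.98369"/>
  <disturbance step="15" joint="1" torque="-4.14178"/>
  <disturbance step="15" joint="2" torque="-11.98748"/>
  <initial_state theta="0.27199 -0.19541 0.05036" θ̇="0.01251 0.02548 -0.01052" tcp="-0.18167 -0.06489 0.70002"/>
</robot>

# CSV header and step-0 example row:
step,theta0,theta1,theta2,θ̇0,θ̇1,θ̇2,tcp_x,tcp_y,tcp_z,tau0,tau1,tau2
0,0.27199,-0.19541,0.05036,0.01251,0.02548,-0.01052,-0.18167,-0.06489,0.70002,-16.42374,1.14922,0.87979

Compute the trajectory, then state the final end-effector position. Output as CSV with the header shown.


step,theta0,theta1,theta2,θ̇0,θ̇1,θ̇2,tcp_x,tcp_y,tcp_z,tau0,tau1,tau2
1,0.27162,-0.20313,0.05137,0.12592,1.73532,-0.27917,-0.18182,-0.06494,0.69996,-16.44359,1.13765,0.91533
2,0.27020,-0.22631,0.05388,0.37279,5.42068,-1.17726,-0.18211,-0.06509,0.69984,-16.99695,1.18946,1.28476
3,0.26628,-0.28744,0.05345,0.51295,8.22071,-4.18546,-0.18309,-0.06678,0.69937,-20.47986,1.69651,3.55582
4,0.26075,-0.36594,0.01384,0.21197,6.30028,-8.80758,-0.18655,-0.07626,0.69734,-26.78664,2.61951,7.65110
5,0.25762,-0.37299,-0.09678,0.03289,2.52078,-7.69408,-0.19137,-0.09741,0.69199,-27.35091,2.88480,7.86358
6,0.25687,-0.35794,-0.19791,-0.07206,0.36955,-5.90487,-0.19450,-0.11628,0.68533,-26.14773,3.03024,7.21304
7,0.25600,-0.35476,-0.27609,-0.04837,0.05687,-4.54746,-0.19700,-0.13059,0.67869,-25.00101,3.08964,6.63878
8,0.25558,-0.35394,-0.33591,-0.01563,0.01467,-3.44751,-0.19895,-0.14130,0.67274,-23.94987,3.10671,6.12927
9,0.25559,-0.35332,-0.38078,0.00985,0.02990,-2.55025,-0.20045,-0.14920,0.66779,-22.99558,3.09395,5.67630
10,0.25586,-0.35277,-0.41347,0.02173,0.02544,-1.82053,-0.20158,-0.15491,0.66391,-22.13738,3.06434,5.27522
11,0.25625,-0.35227,-0.43627,0.02701,0.02833,-1.22788,-0.20241,-0.15887,0.66106,-21.37114,3.01947,4.92123
12,0.25667,-0.35175,-0.45103,0.02748,0.03312,-0.74768,-0.20299,-0.16145,0.65914,-20.69013,2.96445,4.60910
13,0.25707,-0.35117,-0.45931,0.02492,0.03915,-0.35978,-0.20335,-0.16293,0.65803,-20.08668,2.90289,4.33374
14,0.25742,-0.35052,-0.46234,0.02062,0.04595,-0.04774,-0.20353,-0.16352,0.65760,-19.55291,2.83751,4.09039
15,0.25768,-0.34979,-0.46123,0.01404,0.05177,0.19174,-0.20353,-0.16341,0.65772,16.90250,-1.37132,-8.10622
16,0.26019,-0.34355,-0.47162,0.31999,0.74968,-1.55982,-0.20422,-0.16577,0.65616,-24.61772,3.44625,5.66107
17,0.26449,-0.33441,-0.49073,0.25209,0.47455,-0.99526,-0.20559,-0.17000,0.65318,-23.56913,3.40059,5.24276
18,0.26787,-0.32852,-0.50220,0.19835,0.31389,-0.53901,-0.20672,-0.17273,0.65121,-22.64449,3.32985,4.88028
19,0.27052,-0.32455,-0.50751,0.15427,0.21744,-0.17133,-0.20760,-0.17427,0.65011,-21.82904,3.24545,4.56453
20,0.27255,-0.32174,-0.50785,0.11703,0.15834,0.12092,-0.20825,-0.17485,0.64975,-21.10952,3.15442,4.28982
21,0.27406,-0.31967,-0.50435,0.08437,0.12099,0.34494,-0.20866,-0.17467,0.64999,-20.47391,3.06136,4.05414
22,0.27512,-0.31805,-0.49784,0.05670,0.09779,0.52217,-0.20885,-0.17388,0.65071,-19.91182,2.96907,3.84568
23,0.27579,-0.31671,-0.48897,0.03322,0.08324,0.66082,-0.20885,-0.17260,0.65181,-19.41441,2.87920,3.66035
24,0.27613,-0.31556,-0.47826,0.01336,0.07402,0.76770,-0.20867,-0.17092,0.65320,-18.97409,2.79273,3.49472
25,0.27620,-0.31453,-0.46615,-0.00329,0.06825,0.84849,-0.20833,-0.16892,0.65481,-18.58464,2.71022,3.34595
26,0.27604,-0.31357,-0.45298,-0.01716,0.06448,0.90783,-0.20786,-0.16667,0.65658,-18.24027,2.63192,3.21166
27,0.27569,-0.31267,-0.43906,-0.02869,0.06134,0.94946,-0.20727,-0.16421,0.65845,-17.93542,2.55792,3.08986
28,0.27518,-0.31181,-0.42463,-0.03825,0.05808,0.97653,-0.20658,-0.16160,0.66038,-17.66537,2.48814,2.97892
29,0.27454,-0.31101,-0.40988,-0.04606,0.05444,0.99172,-0.20581,-0.15888,0.66234,-17.42620,2.42245,2.87744
30,0.27380,-0.31028,-0.39498,-0.05233,0.05042,0.99727,-0.20497,-0.15607,0.66430,-17.21451,2.36064,2.78429
31,0.27297,-0.30960,-0.38005,-0.05720,0.04620,0.99503,-0.20409,-0.15322,0.66623,-17.02734,2.30248,2.69847
32,0.27207,-0.30900,-0.36520,-0.06079,0.04212,0.98656,-0.20316,-0.15034,0.66813,-16.86206,2.24775,2.61914
33,0.27113,-0.30845,-0.35052,-0.06321,0.03858,0.97314,-0.20220,-0.14745,0.66997,-16.71635,2.19620,2.54559
34,0.27016,-0.30796,-0.33606,-0.06455,0.03595,0.95583,-0.20123,-0.14458,0.67175,-16.58814,2.14759,2.47719
35,0.26918,-0.30750,-0.32189,-0.06491,0.03450,0.93551,-0.20024,-0.14173,0.67346,-16.47558,2.10173,2.41337
36,0.26820,-0.30707,-0.30804,-0.06439,0.03439,0.91289,-0.19926,-0.13892,0.67509,-16.37703,2.05843,2.35367
37,0.26723,-0.30666,-0.29454,-0.06311,0.03573,0.88856,-0.19828,-0.13616,0.67665,-16.29102,2.01752,2.29766
38,0.26627,-0.30625,-0.28142,-0.06117,0.03843,0.86302,-0.19730,-0.13347,0.67814,-16.21624,1.97887,2.24498
39,0.26535,-0.30584,-0.26868,-0.05872,0.04204,0.83666,-0.19635,-0.13083,0.67955,-16.15151,1.94237,2.19531
40,0.26446,-0.30540,-0.25634,-0.05588,0.04620,0.80983,-0.19541,-0.12827,0.68088,-16.09580,1.90790,2.14837
41,0.26361,-0.30496,-0.24441,-0.05276,0.05074,0.78278,-0.19449,-0.12577,0.68213,-16.04815,1.87535,2.10394
42,0.26281,-0.30449,-0.23287,-0.04943,0.05545,0.75576,-0.19360,-0.12336,0.68332,-16.00773,1.84460,2.06180
43,0.26204,-0.30400,-0.22174,-0.04596,0.06022,0.72892,-0.19275,-0.12102,0.68443,-15.97377,1.81553,2.02177
44,0.26133,-0.30350,-0.21100,-0.04241,0.06485,0.70243,-0.19192,-0.11876,0.68548,-15.94557,1.78805,1.98369
45,0.26066,-0.30297,-0.20066,-0.03884,0.06929,0.67640,-0.19112,-0.11658,0.68646,,,
# final tcp position (m): -0.19112 -0.11658 0.68646


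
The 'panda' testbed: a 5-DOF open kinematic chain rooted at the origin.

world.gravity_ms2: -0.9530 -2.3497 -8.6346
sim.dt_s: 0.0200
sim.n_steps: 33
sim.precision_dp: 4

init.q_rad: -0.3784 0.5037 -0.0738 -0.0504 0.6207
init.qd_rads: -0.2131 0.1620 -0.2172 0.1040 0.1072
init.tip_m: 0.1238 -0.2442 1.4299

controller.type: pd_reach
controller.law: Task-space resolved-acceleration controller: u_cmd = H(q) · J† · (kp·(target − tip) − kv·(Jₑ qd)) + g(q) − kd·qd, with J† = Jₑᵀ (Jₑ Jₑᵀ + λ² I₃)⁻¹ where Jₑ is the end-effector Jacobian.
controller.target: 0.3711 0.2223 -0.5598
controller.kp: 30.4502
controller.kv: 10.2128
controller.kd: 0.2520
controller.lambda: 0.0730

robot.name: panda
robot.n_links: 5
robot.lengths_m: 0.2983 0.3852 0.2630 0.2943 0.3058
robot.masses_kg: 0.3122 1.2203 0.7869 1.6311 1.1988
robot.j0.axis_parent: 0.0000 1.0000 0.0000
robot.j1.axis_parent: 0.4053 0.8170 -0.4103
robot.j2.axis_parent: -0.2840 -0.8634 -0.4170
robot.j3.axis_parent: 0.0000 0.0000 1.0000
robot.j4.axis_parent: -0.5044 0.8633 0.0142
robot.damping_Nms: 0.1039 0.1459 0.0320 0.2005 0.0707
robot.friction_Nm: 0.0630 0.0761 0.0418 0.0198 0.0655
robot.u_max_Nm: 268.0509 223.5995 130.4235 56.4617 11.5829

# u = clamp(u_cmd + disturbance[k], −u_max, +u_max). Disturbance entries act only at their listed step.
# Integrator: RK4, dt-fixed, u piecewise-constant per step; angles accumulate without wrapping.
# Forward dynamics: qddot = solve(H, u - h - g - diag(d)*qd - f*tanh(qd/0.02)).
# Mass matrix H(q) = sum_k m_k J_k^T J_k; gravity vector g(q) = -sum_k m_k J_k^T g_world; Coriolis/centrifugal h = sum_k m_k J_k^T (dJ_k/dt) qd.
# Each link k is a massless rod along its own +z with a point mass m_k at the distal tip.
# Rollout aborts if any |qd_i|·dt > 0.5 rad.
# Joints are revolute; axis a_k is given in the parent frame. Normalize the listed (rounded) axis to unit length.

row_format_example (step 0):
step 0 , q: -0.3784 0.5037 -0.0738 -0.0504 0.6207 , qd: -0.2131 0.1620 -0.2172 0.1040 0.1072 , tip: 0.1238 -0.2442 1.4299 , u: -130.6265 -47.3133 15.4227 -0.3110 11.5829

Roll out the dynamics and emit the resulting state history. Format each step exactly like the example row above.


step 1 , q: -0.3976 0.5048 -0.1038 -0.0478 0.6614 , qd: -1.7099 -0.0512 -2.7876 0.0090 3.8605 , tip: 0.1245 -0.2445 1.4184 , u: -91.6017 -32.9286 9.4501 -0.1758 10.9207
step 2 , q: -0.4432 0.5040 -0.1764 -0.0556 0.7667 , qd: -2.8346 -0.0154 -4.4747 -0.9150 6.4997 , tip: 0.1253 -0.2408 1.3874 , u: -39.5999 -12.1008 -0.8516 -0.0214 8.8110
step 3 , q: -0.5069 0.5053 -0.2768 -0.0840 0.9072 , qd: -3.5305 0.1668 -5.5193 -1.9573 7.4598 , tip: 0.1236 -0.2336 1.3383 , u: 5.7228 5.3291 -10.1547 0.0906 6.8915
step 4 , q: -0.5808 0.5116 -0.3918 -0.1312 1.0572 , qd: -3.8592 0.4795 -5.9267 -2.7448 7.5418 , tip: 0.1182 -0.2238 1.2750 , u: 37.0505 16.3767 -16.2779 0.2071 4.6512
step 5 , q: -0.6587 0.5244 -0.5110 -0.1916 1.2047 , qd: -3.9263 0.8200 -5.9649 -3.2680 7.2628 , tip: 0.1097 -0.2123 1.2019 , u: 56.1722 22.2531 -19.4231 0.4239 2.1906
step 6 , q: -0.7363 0.5439 -0.6295 -0.2606 1.3450 , qd: -3.8265 1.1317 -5.8623 -3.6151 6.8377 , tip: 0.0993 -0.1996 1.1226 , u: 66.6329 24.7486 -20.4211 0.7718 -0.2159
step 7 , q: -0.8109 0.5692 -0.7456 -0.3354 1.4760 , qd: -3.6268 1.4093 -5.7368 -3.8564 6.3381 , tip: 0.0881 -0.1863 1.0402 , u: 71.2116 25.1728 -20.0268 1.2178 -2.3304
step 8 , q: -0.8809 0.6000 -0.8593 -0.4143 1.5967 , qd: -3.3692 1.6695 -5.6309 -4.0296 5.7858 , tip: 0.0772 -0.1729 0.9570 , u: 71.7113 24.3212 -18.7664 1.7018 -3.9995
step 9 , q: -0.9455 0.6360 -0.9711 -0.4960 1.7060 , qd: -3.0777 1.9329 -5.5478 -4.1500 5.1893 , tip: 0.0672 -0.1596 0.8750 , u: 69.2538 22.6264 -16.9607 2.1639 -5.1496
step 10 , q: -1.0040 0.6775 -1.0813 -0.5797 1.8032 , qd: -2.7645 2.2160 -5.4729 -4.2202 4.5548 , tip: 0.0589 -0.1466 0.7954 , u: 64.5695 20.2937 -14.7894 2.5582 -5.7712
step 11 , q: -1.0561 0.7250 -1.1899 -0.6642 1.8874 , qd: -2.4336 2.5286 -5.3845 -4.2378 3.8899 , tip: 0.0527 -0.1341 0.7193 , u: 58.2047 17.4034 -12.3567 2.8583 -5.9036
step 12 , q: -1.1015 0.7790 -1.2964 -0.7486 1.9583 , qd: -2.0828 2.8718 -5.2601 -4.1998 3.2034 , tip: 0.0493 -0.1218 0.6474 , u: 50.6513 13.9911 -9.7483 3.0578 -5.6198
step 13 , q: -1.1395 0.8401 -1.3998 -0.8317 2.0153 , qd: -1.7053 3.2376 -5.0794 -4.1071 2.5050 , tip: 0.0488 -0.1096 0.5796 , u: 42.4060 10.1066 -7.0724 3.1668 -5.0127
step 14 , q: -1.1697 0.9086 -1.4990 -0.9124 2.0584 , qd: -1.2905 3.6078 -4.8273 -3.9654 1.8047 , tip: 0.0516 -0.0973 0.5161 , u: 33.9702 5.8493 -4.4785 3.2072 -4.1818
step 15 , q: -1.1911 0.9844 -1.5923 -0.9899 2.0876 , qd: -0.8242 3.9539 -4.4955 -3.7837 1.1127 , tip: 0.0575 -0.0847 0.4565 , u: 25.8091 1.3758 -2.1503 3.2060 -3.2225
step 16 , q: -1.2026 1.0665 -1.6781 -1.0635 2.1032 , qd: -0.2895 4.2382 -4.0845 -3.5709 0.4383 , tip: 0.0663 -0.0716 0.4003 , u: 18.2979 -3.1193 -0.2745 3.1890 -2.2170
step 17 , q: -1.2025 1.1533 -1.7551 -1.1326 2.1055 , qd: 0.3302 4.4186 -3.6039 -3.3293 -0.2069 , tip: 0.0775 -0.0579 0.3470 , u: 11.7085 -7.4198 1.0009 3.1752 -1.2343
step 18 , q: -1.1890 1.2423 -1.8219 -1.1966 2.0955 , qd: 1.0524 4.4520 -3.0728 -3.0542 -0.8014 , tip: 0.0906 -0.0436 0.2961 , u: 6.2323 -11.2809 1.5924 3.1752 -0.3380
step 19 , q: -1.1599 1.3301 -1.8778 -1.2546 2.0739 , qd: 1.8884 4.3014 -2.5188 -2.7326 -1.3680 , tip: 0.1048 -0.0288 0.2472 , u: 1.6605 -14.7197 1.5534 3.1900 0.4828
step 20 , q: -1.1130 1.4129 -1.9227 -1.3055 2.0412 , qd: 2.8332 3.9460 -1.9718 -2.3436 -1.9076 , tip: 0.1195 -0.0136 0.2000 , u: -2.1325 -17.6853 0.9814 3.2120 1.2205
step 21 , q: -1.0463 1.4866 -1.9570 -1.3479 1.9981 , qd: 3.8583 3.3870 -1.4616 -1.8672 -2.4165 , tip: 0.1342 0.0019 0.1543 , u: -5.3225 -20.1485 -0.0072 3.2272 1.8773
step 22 , q: -0.9588 1.5472 -1.9817 -1.3798 1.9451 , qd: 4.9066 2.6504 -1.0152 -1.2918 -2.8765 , tip: 0.1483 0.0175 0.1101 , u: -8.0556 -22.0293 -1.3235 3.2175 2.4576
step 23 , q: -0.8507 1.5917 -1.9983 -1.3992 1.8838 , qd: 5.8981 1.7852 -0.6540 -0.6251 -3.2473 , tip: 0.1616 0.0327 0.0673 , u: -10.3922 -23.1615 -2.9062 3.1625 2.9628
step 24 , q: -0.7240 1.6182 -2.0086 -1.4046 1.8164 , qd: 6.7486 0.8552 -0.3911 0.0972 -3.4715 , tip: 0.1741 0.0473 0.0262 , u: -12.3294 -23.3721 -4.6808 3.0438 3.3909
step 25 , q: -0.5824 1.6260 -2.0147 -1.3956 1.7464 , qd: 7.3922 -0.0740 -0.2277 0.8103 -3.4955 , tip: 0.1858 0.0607 -0.0132 , u: -13.8884 -22.6459 -6.5312 2.8546 3.7405
step 26 , q: -0.4303 1.6158 -2.0184 -1.3729 1.6782 , qd: 7.7946 -0.9449 -0.1464 1.4533 -3.2922 , tip: 0.1971 0.0726 -0.0507 , u: -15.1197 -21.1346 -8.2903 2.5844 4.0116
step 27 , q: -0.2725 1.5891 -2.0210 -1.3387 1.6161 , qd: 7.9644 -1.7289 -0.1217 1.9562 -2.8801 , tip: 0.2079 0.0827 -0.0863 , u: -16.1507 -19.1754 -9.8249 2.2531 4.2075
step 28 , q: -0.1134 1.5477 -2.0235 -1.2962 1.5639 , qd: 7.9314 -2.4106 -0.1217 2.2782 -2.3160 , tip: 0.2184 0.0910 -0.1201 , u: -17.1234 -17.1435 -11.0404 1.8920 4.3343
step 29 , q: 0.0433 1.4937 -2.0259 -1.2491 1.5239 , qd: 7.7402 -2.9877 -0.1176 2.4133 -1.6746 , tip: 0.2284 0.0978 -0.1522 , u: -18.1429 -15.3164 -11.9049 1.5352 4.4005
step 30 , q: 0.1951 1.4291 -2.0281 -1.2009 1.4969 , qd: 7.4393 -3.4652 -0.0893 2.3875 -1.0252 , tip: 0.2377 0.1034 -0.1826 , u: -19.2558 -13.8267 -12.4449 1.2090 4.4165
step 31 , q: 0.3401 1.3560 -2.0293 -1.1545 1.4825 , qd: 7.0733 -3.8503 -0.0265 2.2458 -0.4164 , tip: 0.2464 0.1081 -0.2115 , u: -20.4536 -12.6878 -12.7278 0.9282 4.3942
step 32 , q: 0.4776 1.2759 -2.0289 -1.1117 1.4796 , qd: 6.6780 -4.1514 0.0700 2.0337 0.1201 , tip: 0.2544 0.1123 -0.2388 , u: -21.7201 -11.8735 -12.8313 0.6982 4.3506
step 33 , q: 0.6070 1.1907 -2.0263 -1.0735 1.4864 , qd: 6.2769 -4.3743 0.1950 1.7920 0.5590 , tip: 0.2617 0.1162 -0.2647


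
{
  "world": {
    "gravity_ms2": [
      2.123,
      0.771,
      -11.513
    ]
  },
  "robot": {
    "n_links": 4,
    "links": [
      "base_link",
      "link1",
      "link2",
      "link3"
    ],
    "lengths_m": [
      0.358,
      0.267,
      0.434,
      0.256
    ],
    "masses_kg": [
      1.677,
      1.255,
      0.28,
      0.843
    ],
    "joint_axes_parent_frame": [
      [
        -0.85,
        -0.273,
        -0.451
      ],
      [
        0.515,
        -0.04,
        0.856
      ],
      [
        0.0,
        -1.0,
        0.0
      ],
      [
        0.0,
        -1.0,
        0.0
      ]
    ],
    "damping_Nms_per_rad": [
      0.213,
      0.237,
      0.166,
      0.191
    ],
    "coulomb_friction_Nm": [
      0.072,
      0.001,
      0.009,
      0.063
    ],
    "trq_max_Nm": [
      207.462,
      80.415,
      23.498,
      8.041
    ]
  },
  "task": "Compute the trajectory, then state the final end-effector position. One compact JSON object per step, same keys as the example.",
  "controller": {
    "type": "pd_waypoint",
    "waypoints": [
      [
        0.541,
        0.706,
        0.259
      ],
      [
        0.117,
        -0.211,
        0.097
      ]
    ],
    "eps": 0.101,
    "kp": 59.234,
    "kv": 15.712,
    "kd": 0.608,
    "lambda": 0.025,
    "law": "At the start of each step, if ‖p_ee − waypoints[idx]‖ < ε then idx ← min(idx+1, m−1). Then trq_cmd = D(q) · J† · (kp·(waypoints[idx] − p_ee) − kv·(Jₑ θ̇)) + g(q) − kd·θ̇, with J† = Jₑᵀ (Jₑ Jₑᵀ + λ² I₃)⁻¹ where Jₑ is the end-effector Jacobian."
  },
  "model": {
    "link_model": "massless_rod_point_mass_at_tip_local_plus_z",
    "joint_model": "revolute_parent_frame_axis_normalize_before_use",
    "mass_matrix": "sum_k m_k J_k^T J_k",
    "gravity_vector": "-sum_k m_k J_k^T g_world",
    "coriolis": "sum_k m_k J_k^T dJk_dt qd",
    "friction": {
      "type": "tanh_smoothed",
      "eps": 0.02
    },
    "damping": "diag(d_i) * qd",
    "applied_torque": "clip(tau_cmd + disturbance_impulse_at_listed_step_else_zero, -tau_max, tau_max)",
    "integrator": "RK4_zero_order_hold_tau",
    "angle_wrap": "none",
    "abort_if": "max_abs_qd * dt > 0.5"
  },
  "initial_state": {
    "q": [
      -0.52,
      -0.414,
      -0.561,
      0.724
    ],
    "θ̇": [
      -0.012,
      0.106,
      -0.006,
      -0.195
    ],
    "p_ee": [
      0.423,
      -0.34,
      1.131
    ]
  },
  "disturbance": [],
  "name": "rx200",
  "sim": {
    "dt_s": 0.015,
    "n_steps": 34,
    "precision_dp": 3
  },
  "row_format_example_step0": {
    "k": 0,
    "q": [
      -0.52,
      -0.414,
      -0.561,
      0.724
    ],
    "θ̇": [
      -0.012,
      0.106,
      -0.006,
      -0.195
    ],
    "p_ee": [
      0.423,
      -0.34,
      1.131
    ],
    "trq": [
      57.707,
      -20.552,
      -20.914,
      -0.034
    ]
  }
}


{"k":1,"q":[-0.515,-0.418,-0.588,0.767],"\u03b8\u0307":[0.735,-0.682,-3.41,5.575],"p_ee":[0.425,-0.334,1.126],"trq":[46.957,-14.856,-12.097,-2.97]}
{"k":2,"q":[-0.499,-0.434,-0.647,0.849],"\u03b8\u0307":[1.277,-1.602,-4.434,5.322],"p_ee":[0.431,-0.316,1.114],"trq":[40.049,-10.03,-5.919,-1.309]}
{"k":3,"q":[-0.476,-0.463,-0.718,0.924],"\u03b8\u0307":[1.818,-2.298,-5.128,4.696],"p_ee":[0.442,-0.292,1.099],"trq":[35.96,-6.458,-1.323,0.096]}
{"k":4,"q":[-0.444,-0.5,-0.799,0.989],"\u03b8\u0307":[2.423,-2.726,-5.675,3.935],"p_ee":[0.455,-0.263,1.082],"trq":[34.061,-3.971,2.08,1.156]}
{"k":5,"q":[-0.403,-0.541,-0.888,1.042],"\u03b8\u0307":[3.128,-2.809,-6.154,3.045],"p_ee":[0.47,-0.233,1.062],"trq":[34.154,-2.422,4.63,1.96]}
{"k":6,"q":[-0.35,-0.58,-0.984,1.08],"\u03b8\u0307":[3.945,-2.408,-6.6,1.989],"p_ee":[0.483,-0.202,1.04],"trq":[36.185,-1.697,6.593,2.61]}
{"k":7,"q":[-0.284,-0.609,-1.086,1.101],"\u03b8\u0307":[4.847,-1.436,-6.972,0.736],"p_ee":[0.495,-0.174,1.016],"trq":[39.543,-1.593,8.114,3.169]}
{"k":8,"q":[-0.204,-0.621,-1.192,1.101],"\u03b8\u0307":[5.762,-0.135,-7.16,-0.644],"p_ee":[0.504,-0.147,0.991],"trq":[41.712,-1.592,9.182,3.605]}
{"k":9,"q":[-0.111,-0.614,-1.299,1.082],"\u03b8\u0307":[6.618,1.068,-7.08,-1.954],"p_ee":[0.509,-0.119,0.965],"trq":[36.938,-0.899,9.675,3.802]}
{"k":10,"q":[-0.007,-0.59,-1.403,1.045],"\u03b8\u0307":[7.296,2.087,-6.684,-2.962],"p_ee":[0.511,-0.09,0.937],"trq":[22.086,0.322,9.428,3.699]}
{"k":11,"q":[0.105,-0.552,-1.498,0.998],"\u03b8\u0307":[7.609,2.886,-6.04,-3.202],"p_ee":[0.511,-0.057,0.908],"trq":[5.641,0.862,8.673,3.11]}
{"k":12,"q":[0.219,-0.504,-1.583,0.953],"\u03b8\u0307":[7.575,3.375,-5.305,-2.724],"p_ee":[0.507,-0.022,0.878],"trq":[-6.9,0.672,7.728,2.199]}
{"k":13,"q":[0.33,-0.452,-1.657,0.918],"\u03b8\u0307":[7.328,3.604,-4.574,-1.948],"p_ee":[0.503,0.015,0.848],"trq":[-15.111,0.088,6.748,1.297]}
{"k":14,"q":[0.438,-0.397,-1.72,0.894],"\u03b8\u0307":[6.98,3.659,-3.879,-1.202],"p_ee":[0.498,0.052,0.819],"trq":[-19.754,-0.674,5.811,0.592]}
{"k":15,"q":[0.539,-0.343,-1.773,0.881],"\u03b8\u0307":[6.604,3.599,-3.235,-0.617],"p_ee":[0.495,0.09,0.791],"trq":[-21.879,-1.473,4.958,0.115]}
{"k":16,"q":[0.636,-0.29,-1.817,0.875],"\u03b8\u0307":[6.24,3.463,-2.655,-0.201],"p_ee":[0.492,0.128,0.765],"trq":[-22.457,-2.221,4.204,-0.18]}
{"k":17,"q":[0.727,-0.239,-1.853,0.874],"\u03b8\u0307":[5.912,3.272,-2.139,0.069],"p_ee":[0.491,0.164,0.739],"trq":[-22.138,-2.879,3.546,-0.342]}
{"k":18,"q":[0.813,-0.192,-1.882,0.876],"\u03b8\u0307":[5.629,3.042,-1.676,0.189],"p_ee":[0.491,0.198,0.715],"trq":[-21.2,-3.458,2.974,-0.378]}
{"k":19,"q":[0.896,-0.148,-1.904,0.88],"\u03b8\u0307":[5.394,2.781,-1.295,0.306],"p_ee":[0.492,0.231,0.692],"trq":[-20.415,-3.886,2.471,-0.432]}
{"k":20,"q":[0.975,-0.109,-1.921,0.885],"\u03b8\u0307":[5.2,2.499,-0.977,0.402],"p_ee":[0.494,0.262,0.669],"trq":[-19.754,-4.197,2.017,-0.49]}
{"k":21,"q":[1.052,-0.074,-1.934,0.892],"\u03b8\u0307":[5.039,2.202,-0.708,0.478],"p_ee":[0.497,0.291,0.648],"trq":[-19.24,-4.411,1.596,-0.553]}
{"k":22,"q":[1.127,-0.043,-1.943,0.899],"\u03b8\u0307":[4.907,1.894,-0.48,0.537],"p_ee":[0.5,0.318,0.628],"trq":[-18.894,-4.54,1.194,-0.626]}
{"k":23,"q":[1.2,-0.017,-1.948,0.908],"\u03b8\u0307":[4.796,1.581,-0.288,0.579],"p_ee":[0.504,0.344,0.609],"trq":[-18.724,-4.595,0.802,-0.709]}
{"k":24,"q":[1.271,0.005,-1.952,0.917],"\u03b8\u0307":[4.7,1.264,-0.125,0.606],"p_ee":[0.508,0.368,0.59],"trq":[-18.722,-4.585,0.413,-0.805]}
{"k":25,"q":[1.341,0.021,-1.952,0.926],"\u03b8\u0307":[4.614,0.948,0.011,0.617],"p_ee":[0.512,0.391,0.572],"trq":[-18.873,-4.519,0.022,-0.913]}
{"k":26,"q":[1.409,0.033,-1.951,0.935],"\u03b8\u0307":[4.532,0.636,0.123,0.614],"p_ee":[0.515,0.412,0.555],"trq":[-19.162,-4.402,-0.37,-1.034]}
{"k":27,"q":[1.477,0.04,-1.949,0.944],"\u03b8\u0307":[4.45,0.332,0.216,0.593],"p_ee":[0.519,0.433,0.539],"trq":[-19.542,-4.245,-0.768,-1.163]}
{"k":28,"q":[1.543,0.043,-1.945,0.953],"\u03b8\u0307":[4.364,0.04,0.29,0.555],"p_ee":[0.523,0.451,0.523],"trq":[-19.992,-4.054,-1.173,-1.301]}
{"k":29,"q":[1.607,0.042,-1.94,0.961],"\u03b8\u0307":[4.271,-0.237,0.346,0.501],"p_ee":[0.527,0.469,0.508],"trq":[-20.491,-3.833,-1.582,-1.445]}
{"k":30,"q":[1.671,0.036,-1.935,0.968],"\u03b8\u0307":[4.169,-0.494,0.386,0.434],"p_ee":[0.53,0.486,0.493],"trq":[-21.019,-3.586,-1.992,-1.596]}
{"k":31,"q":[1.732,0.027,-1.929,0.974],"\u03b8\u0307":[4.057,-0.727,0.411,0.357],"p_ee":[0.533,0.501,0.479],"trq":[-21.559,-3.32,-2.399,-1.749]}
{"k":32,"q":[1.792,0.015,-1.923,0.978],"\u03b8\u0307":[3.934,-0.933,0.423,0.271],"p_ee":[0.536,0.516,0.465],"trq":[-22.094,-3.038,-2.798,-1.903]}
{"k":33,"q":[1.85,-0.001,-1.916,0.982],"\u03b8\u0307":[3.799,-1.109,0.422,0.181],"p_ee":[0.539,0.529,0.451],"trq":[-22.607,-2.745,-3.184,-2.055]}
{"k":34,"q":[1.906,-0.019,-1.91,0.984],"\u03b8\u0307":[3.652,-1.252,0.41,0.092],"p_ee":[0.542,0.542,0.438]}
{"summary": "final p_ee position (m): 0.542 0.542 0.438"}


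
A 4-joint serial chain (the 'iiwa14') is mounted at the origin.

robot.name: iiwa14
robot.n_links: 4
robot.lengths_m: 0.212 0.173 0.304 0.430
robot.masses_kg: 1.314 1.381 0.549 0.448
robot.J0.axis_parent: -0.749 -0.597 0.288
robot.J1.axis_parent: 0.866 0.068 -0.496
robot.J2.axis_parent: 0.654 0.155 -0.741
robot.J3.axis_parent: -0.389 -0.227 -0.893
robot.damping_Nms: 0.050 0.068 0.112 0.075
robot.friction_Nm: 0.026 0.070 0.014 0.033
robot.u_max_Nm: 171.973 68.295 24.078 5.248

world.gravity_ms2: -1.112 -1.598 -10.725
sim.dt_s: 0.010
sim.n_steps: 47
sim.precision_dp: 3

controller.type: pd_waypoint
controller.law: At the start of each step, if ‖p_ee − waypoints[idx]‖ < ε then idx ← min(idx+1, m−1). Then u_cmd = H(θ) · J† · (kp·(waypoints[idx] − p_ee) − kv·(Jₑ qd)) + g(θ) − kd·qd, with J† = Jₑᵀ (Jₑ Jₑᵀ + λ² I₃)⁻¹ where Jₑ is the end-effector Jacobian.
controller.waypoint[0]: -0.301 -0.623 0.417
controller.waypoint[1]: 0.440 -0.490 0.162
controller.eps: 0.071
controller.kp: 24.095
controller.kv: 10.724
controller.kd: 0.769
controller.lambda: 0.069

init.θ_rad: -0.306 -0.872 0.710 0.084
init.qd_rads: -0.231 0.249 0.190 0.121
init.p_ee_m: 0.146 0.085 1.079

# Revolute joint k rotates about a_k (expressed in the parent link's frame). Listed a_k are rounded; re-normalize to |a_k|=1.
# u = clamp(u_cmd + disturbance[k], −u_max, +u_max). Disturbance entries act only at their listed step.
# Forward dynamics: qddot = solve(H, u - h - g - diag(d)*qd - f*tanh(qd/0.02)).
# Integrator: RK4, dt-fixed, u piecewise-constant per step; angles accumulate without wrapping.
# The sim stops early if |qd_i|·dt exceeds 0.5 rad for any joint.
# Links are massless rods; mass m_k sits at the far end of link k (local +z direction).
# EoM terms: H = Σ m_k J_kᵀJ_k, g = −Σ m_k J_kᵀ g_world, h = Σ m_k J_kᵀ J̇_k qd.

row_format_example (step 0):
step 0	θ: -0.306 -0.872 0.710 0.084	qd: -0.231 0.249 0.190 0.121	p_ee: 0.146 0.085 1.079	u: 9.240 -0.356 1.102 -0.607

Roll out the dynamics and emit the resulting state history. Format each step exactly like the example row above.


step 1	θ: -0.308 -0.872 0.716 0.082	qd: -0.132 -0.219 1.032 -0.547	p_ee: 0.148 0.080 1.079	u: 8.916 -0.200 0.229 -0.022
step 2	θ: -0.308 -0.873 0.727 0.076	qd: 0.073 -0.045 1.192 -0.541	p_ee: 0.149 0.074 1.079	u: 7.963 -0.217 0.070 -0.020
step 3	θ: -0.307 -0.873 0.740 0.070	qd: 0.227 0.047 1.339 -0.631	p_ee: 0.149 0.068 1.079	u: 7.180 -0.189 -0.072 0.056
step 4	θ: -0.304 -0.873 0.754 0.064	qd: 0.345 0.097 1.503 -0.617	p_ee: 0.147 0.062 1.080	u: 6.427 -0.093 -0.201 0.044
step 5	θ: -0.300 -0.871 0.769 0.057	qd: 0.454 0.196 1.515 -0.755	p_ee: 0.146 0.056 1.080	u: 5.797 -0.067 -0.219 0.151
step 6	θ: -0.295 -0.869 0.785 0.051	qd: 0.522 0.208 1.681 -0.583	p_ee: 0.143 0.049 1.081	u: 5.101 0.093 -0.325 0.009
step 7	θ: -0.289 -0.866 0.801 0.043	qd: 0.606 0.323 1.555 -0.902	p_ee: 0.141 0.043 1.081	u: 4.682 0.048 -0.251 0.261
step 8	θ: -0.283 -0.864 0.819 0.037	qd: 0.619 0.242 1.862 -0.422	p_ee: 0.137 0.036 1.082	u: 3.963 0.338 -0.439 -0.128
step 9	θ: -0.276 -0.860 0.835 0.029	qd: 0.711 0.444 1.464 -1.191	p_ee: 0.134 0.030 1.082	u: 3.857 0.093 -0.205 0.488
step 10	θ: -0.270 -0.857 0.853 0.023	qd: 0.651 0.193 2.122 -0.032	p_ee: 0.130 0.023 1.083	u: 2.921 0.662 -0.606 -0.444
step 11	θ: -0.262 -0.853 0.870 0.013	qd: 0.801 0.609 1.185 -1.772	p_ee: 0.126 0.016 1.083	u: 3.356 -0.015 -0.056 0.955
step 12	θ: -0.255 -0.850 0.889 0.009	qd: 0.616 0.033 2.567 0.768	p_ee: 0.121 0.010 1.083	u: 1.849 1.131 -0.896 -1.086
step 13	θ: -0.248 -0.845 0.904 -0.003	qd: 0.911 0.879 0.607 -2.904	p_ee: 0.116 0.003 1.083	u: 3.278 -0.392 0.254 1.872
step 14	θ: -0.241 -0.843 0.925 -0.004	qd: 0.502 -0.282 3.334 2.245	p_ee: 0.111 -0.004 1.083	u: 0.583 1.849 -1.393 -2.267
step 15	θ: -0.233 -0.837 0.938 -0.019	qd: 1.082 1.333 -0.402 -4.853	p_ee: 0.107 -0.010 1.083	u: 3.735 -1.171 0.801 3.457
step 16	θ: -0.226 -0.835 0.961 -0.018	qd: 0.280 -0.836 4.617 4.760	p_ee: 0.101 -0.017 1.083	u: -1.079 2.979 -2.216 -4.281
step 17	θ: -0.218 -0.828 0.972 -0.037	qd: 1.354 2.038 -2.005 -8.059	p_ee: 0.096 -0.024 1.083	u: 4.947 -2.515 1.678 5.248
step 18	θ: -0.211 -0.827 0.993 -0.041	qd: 0.003 -1.568 5.890 6.649	p_ee: 0.090 -0.031 1.082	u: -2.377 4.051 -3.146 -5.248
step 19	θ: -0.203 -0.821 1.007 -0.057	qd: 1.515 2.479 -2.721 -9.137	p_ee: 0.085 -0.038 1.082	u: 5.182 -3.142 2.070 5.248
step 20	θ: -0.196 -0.819 1.024 -0.071	qd: -0.058 -1.721 5.720 5.644	p_ee: 0.080 -0.045 1.081	u: -2.230 3.922 -3.242 -4.943
step 21	θ: -0.189 -0.815 1.040 -0.089	qd: 1.461 2.223 -2.228 -8.680	p_ee: 0.074 -0.052 1.080	u: 4.875 -2.890 1.631 5.248
step 22	θ: -0.182 -0.812 1.056 -0.104	qd: -0.014 -1.462 5.190 5.013	p_ee: 0.069 -0.060 1.079	u: -2.303 3.566 -2.997 -4.421
step 23	θ: -0.175 -0.809 1.073 -0.118	qd: 1.344 1.930 -1.499 -7.248	p_ee: 0.063 -0.067 1.077	u: 4.016 -2.340 1.104 5.248
step 24	θ: -0.169 -0.806 1.091 -0.125	qd: 0.029 -1.090 4.796 5.358	p_ee: 0.057 -0.074 1.076	u: -2.795 3.351 -2.749 -4.694
step 25	θ: -0.162 -0.801 1.107 -0.135	qd: 1.294 1.844 -1.334 -6.953	p_ee: 0.051 -0.081 1.075	u: 3.739 -2.248 0.904 5.248
step 26	θ: -0.155 -0.797 1.125 -0.142	qd: 0.025 -0.943 4.534 5.197	p_ee: 0.045 -0.088 1.073	u: -2.889 3.143 -2.679 -4.541
step 27	θ: -0.149 -0.793 1.141 -0.150	qd: 1.214 1.706 -1.071 -6.430	p_ee: 0.039 -0.095 1.072	u: 3.360 -2.064 0.641 4.928
step 28	θ: -0.143 -0.789 1.157 -0.157	qd: 0.050 -0.751 4.145 4.661	p_ee: 0.033 -0.102 1.070	u: -2.726 2.782 -2.548 -4.081
step 29	θ: -0.137 -0.784 1.173 -0.163	qd: 1.100 1.511 -0.691 -5.628	p_ee: 0.027 -0.109 1.068	u: 2.853 -1.773 0.303 4.312
step 30	θ: -0.131 -0.780 1.189 -0.171	qd: 0.106 -0.514 3.631 3.762	p_ee: 0.021 -0.116 1.066	u: -2.322 2.276 -2.354 -3.319
step 31	θ: -0.126 -0.776 1.205 -0.176	qd: 0.958 1.272 -0.214 -4.575	p_ee: 0.015 -0.123 1.064	u: 2.229 -1.390 -0.098 3.492
step 32	θ: -0.120 -0.771 1.220 -0.184	qd: 0.180 -0.255 3.071 2.718	p_ee: 0.009 -0.130 1.062	u: -1.808 1.702 -2.135 -2.438
step 33	θ: -0.115 -0.767 1.236 -0.189	qd: 0.811 1.038 0.260 -3.486	p_ee: 0.003 -0.137 1.060	u: 1.600 -1.012 -0.499 2.641
step 34	θ: -0.110 -0.762 1.251 -0.197	qd: 0.250 -0.016 2.549 1.721	p_ee: -0.003 -0.144 1.058	u: -1.292 1.150 -1.940 -1.591
step 35	θ: -0.105 -0.758 1.267 -0.202	qd: 0.675 0.837 0.665 -2.520	p_ee: -0.008 -0.151 1.055	u: 1.053 -0.697 -0.862 1.890
step 36	θ: -0.100 -0.753 1.281 -0.209	qd: 0.298 0.160 2.138 0.894	p_ee: -0.014 -0.158 1.052	u: -0.849 0.689 -1.815 -0.881
step 37	θ: -0.096 -0.748 1.296 -0.214	qd: 0.558 0.679 0.969 -1.774	p_ee: -0.020 -0.165 1.050	u: 0.637 -0.479 -1.166 1.317
step 38	θ: -0.092 -0.744 1.311 -0.221	qd: 0.328 0.295 1.824 0.288	p_ee: -0.026 -0.172 1.047	u: -0.513 0.315 -1.743 -0.351
step 39	θ: -0.088 -0.739 1.325 -0.226	qd: 0.469 0.583 1.157 -1.248	p_ee: -0.031 -0.179 1.044	u: 0.352 -0.373 -1.399 0.924
step 40	θ: -0.084 -0.734 1.339 -0.233	qd: 0.335 0.382 1.614 -0.086	p_ee: -0.037 -0.187 1.041	u: -0.292 0.036 -1.735 -0.010
step 41	θ: -0.080 -0.730 1.354 -0.238	qd: 0.402 0.531 1.255 -0.912	p_ee: -0.042 -0.194 1.038	u: 0.182 -0.355 -1.575 0.685
step 42	θ: -0.076 -0.725 1.367 -0.244	qd: 0.326 0.434 1.474 -0.317	p_ee: -0.048 -0.201 1.035	u: -0.141 -0.180 -1.767 0.216
step 43	θ: -0.073 -0.720 1.381 -0.249	qd: 0.350 0.505 1.294 -0.718	p_ee: -0.053 -0.208 1.031	u: 0.099 -0.398 -1.716 0.562
step 44	θ: -0.070 -0.715 1.394 -0.255	qd: 0.306 0.464 1.384 -0.436	p_ee: -0.059 -0.215 1.028	u: -0.044 -0.350 -1.828 0.350
step 45	θ: -0.066 -0.711 1.408 -0.260	qd: 0.307 0.496 1.295 -0.613	p_ee: -0.064 -0.222 1.025	u: 0.074 -0.479 -1.831 0.512
step 46	θ: -0.064 -0.706 1.421 -0.266	qd: 0.280 0.481 1.322 -0.488	p_ee: -0.069 -0.229 1.021	u: 0.023 -0.494 -1.904 0.428
step 47	θ: -0.061 -0.701 1.434 -0.271	qd: 0.271 0.495 1.276 -0.557	p_ee: -0.074 -0.236 1.017
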